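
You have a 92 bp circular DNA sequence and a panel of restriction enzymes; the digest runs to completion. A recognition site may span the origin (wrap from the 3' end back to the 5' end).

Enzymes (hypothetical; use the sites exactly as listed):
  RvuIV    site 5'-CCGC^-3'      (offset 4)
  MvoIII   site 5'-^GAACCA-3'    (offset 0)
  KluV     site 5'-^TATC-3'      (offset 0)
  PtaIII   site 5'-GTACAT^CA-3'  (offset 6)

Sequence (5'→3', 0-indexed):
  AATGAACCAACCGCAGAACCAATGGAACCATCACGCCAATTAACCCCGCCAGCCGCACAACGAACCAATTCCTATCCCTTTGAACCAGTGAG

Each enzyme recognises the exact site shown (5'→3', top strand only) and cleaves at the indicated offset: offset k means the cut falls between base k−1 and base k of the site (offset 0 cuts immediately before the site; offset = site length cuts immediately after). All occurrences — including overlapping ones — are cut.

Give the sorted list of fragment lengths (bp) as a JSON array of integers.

[1,5,7,9,9,11,11,14,25]

Per-enzyme occurrences:
  RvuIV (CCGC, off=4): starts [10, 45, 52] → cuts [14, 49, 56]
  MvoIII (GAACCA, off=0): starts [3, 15, 24, 61, 81] → cuts [3, 15, 24, 61, 81]
  KluV (TATC, off=0): starts [72] → cuts [72]
  PtaIII (GTACATCA, off=6): no sites

Pooled cuts: [3, 14, 15, 24, 49, 56, 61, 72, 81]

Fragment lengths:
  3→14: 11 bp
  14→15: 1 bp
  15→24: 9 bp
  24→49: 25 bp
  49→56: 7 bp
  56→61: 5 bp
  61→72: 11 bp
  72→81: 9 bp
  81→3 (wrap): 92-81+3 = 14 bp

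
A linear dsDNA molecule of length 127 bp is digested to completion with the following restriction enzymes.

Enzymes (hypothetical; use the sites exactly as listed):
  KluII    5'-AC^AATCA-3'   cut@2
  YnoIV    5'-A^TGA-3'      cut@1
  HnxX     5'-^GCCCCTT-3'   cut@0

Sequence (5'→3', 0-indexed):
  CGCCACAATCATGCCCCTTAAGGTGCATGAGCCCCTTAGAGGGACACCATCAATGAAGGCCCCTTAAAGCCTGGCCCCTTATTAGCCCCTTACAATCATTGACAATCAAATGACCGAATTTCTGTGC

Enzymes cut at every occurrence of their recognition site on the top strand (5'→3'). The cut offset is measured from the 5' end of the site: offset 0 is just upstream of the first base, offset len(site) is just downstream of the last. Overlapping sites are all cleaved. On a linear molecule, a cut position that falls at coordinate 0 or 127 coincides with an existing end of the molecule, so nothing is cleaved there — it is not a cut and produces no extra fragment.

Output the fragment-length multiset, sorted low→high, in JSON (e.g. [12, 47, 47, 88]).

[3,5,6,6,7,9,10,11,15,15,17,23]

Scan for sites:
  KluII (ACAATCA, off=2): starts [4, 91, 101] → cuts [6, 93, 103]
  YnoIV (ATGA, off=1): starts [26, 52, 109] → cuts [27, 53, 110]
  HnxX (GCCCCTT, off=0): starts [12, 30, 58, 73, 84] → cuts [12, 30, 58, 73, 84]

Pooled cuts: [6, 12, 27, 30, 53, 58, 73, 84, 93, 103, 110]

Fragments:
  [0,6): 6 bp
  [6,12): 6 bp
  [12,27): 15 bp
  [27,30): 3 bp
  [30,53): 23 bp
  [53,58): 5 bp
  [58,73): 15 bp
  [73,84): 11 bp
  [84,93): 9 bp
  [93,103): 10 bp
  [103,110): 7 bp
  [110,127): 17 bp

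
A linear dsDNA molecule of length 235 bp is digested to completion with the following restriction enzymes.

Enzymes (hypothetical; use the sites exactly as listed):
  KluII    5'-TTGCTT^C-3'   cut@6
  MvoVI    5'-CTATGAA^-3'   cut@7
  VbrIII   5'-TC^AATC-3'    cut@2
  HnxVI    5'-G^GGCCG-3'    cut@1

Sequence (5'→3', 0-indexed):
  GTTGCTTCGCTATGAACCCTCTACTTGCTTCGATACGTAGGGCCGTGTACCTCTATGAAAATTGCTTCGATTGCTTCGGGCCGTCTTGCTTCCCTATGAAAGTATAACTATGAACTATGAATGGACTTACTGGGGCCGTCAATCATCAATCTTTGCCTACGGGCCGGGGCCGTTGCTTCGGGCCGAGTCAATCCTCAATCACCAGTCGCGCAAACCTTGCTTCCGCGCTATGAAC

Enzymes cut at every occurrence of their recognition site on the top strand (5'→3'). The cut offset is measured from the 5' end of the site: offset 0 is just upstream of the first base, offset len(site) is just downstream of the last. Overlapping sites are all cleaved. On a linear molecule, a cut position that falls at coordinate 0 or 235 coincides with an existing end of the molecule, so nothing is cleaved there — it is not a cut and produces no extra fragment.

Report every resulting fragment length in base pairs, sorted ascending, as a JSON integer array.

[1,2,2,6,7,7,7,7,7,8,9,9,9,9,10,11,12,12,13,14,14,14,19,26]

Site scan:
  KluII TTGCTTC/6: at [1, 24, 61, 70, 85, 172, 216] ⇒ [7, 30, 67, 76, 91, 178, 222]
  MvoVI CTATGAA/7: at [9, 52, 93, 107, 114, 227] ⇒ [16, 59, 100, 114, 121, 234]
  VbrIII TCAATC/2: at [138, 145, 187, 194] ⇒ [140, 147, 189, 196]
  HnxVI GGGCCG/1: at [39, 77, 132, 160, 166, 179] ⇒ [40, 78, 133, 161, 167, 180]

Pooled cuts: [7, 16, 30, 40, 59, 67, 76, 78, 91, 100, 114, 121, 133, 140, 147, 161, 167, 178, 180, 189, 196, 222, 234]

Fragment lengths:
  [0,7): 7 bp
  [7,16): 9 bp
  [16,30): 14 bp
  [30,40): 10 bp
  [40,59): 19 bp
  [59,67): 8 bp
  [67,76): 9 bp
  [76,78): 2 bp
  [78,91): 13 bp
  [91,100): 9 bp
  [100,114): 14 bp
  [114,121): 7 bp
  [121,133): 12 bp
  [133,140): 7 bp
  [140,147): 7 bp
  [147,161): 14 bp
  [161,167): 6 bp
  [167,178): 11 bp
  [178,180): 2 bp
  [180,189): 9 bp
  [189,196): 7 bp
  [196,222): 26 bp
  [222,234): 12 bp
  [234,235): 1 bp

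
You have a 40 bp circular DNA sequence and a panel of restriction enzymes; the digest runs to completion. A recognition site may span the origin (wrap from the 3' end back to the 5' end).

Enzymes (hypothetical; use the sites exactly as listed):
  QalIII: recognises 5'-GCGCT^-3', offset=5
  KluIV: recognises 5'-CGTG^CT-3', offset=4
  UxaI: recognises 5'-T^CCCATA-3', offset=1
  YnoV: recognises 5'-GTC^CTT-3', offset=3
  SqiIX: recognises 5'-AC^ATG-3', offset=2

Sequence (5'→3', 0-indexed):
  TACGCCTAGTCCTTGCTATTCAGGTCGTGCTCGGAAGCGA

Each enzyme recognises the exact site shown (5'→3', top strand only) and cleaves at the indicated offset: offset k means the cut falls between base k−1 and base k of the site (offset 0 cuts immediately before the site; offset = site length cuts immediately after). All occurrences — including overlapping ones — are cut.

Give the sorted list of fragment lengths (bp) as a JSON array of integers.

[18,22]

Site scan:
  QalIII (GCGCT, off=5): no sites
  KluIV (CGTGCT, off=4): starts [25] → cuts [29]
  UxaI (TCCCATA, off=1): no sites
  YnoV (GTCCTT, off=3): starts [8] → cuts [11]
  SqiIX (ACATG, off=2): no sites

Pooled cuts: [11, 29]

Fragments:
  11→29: 18 bp
  29→11 (wrap): 40-29+11 = 22 bp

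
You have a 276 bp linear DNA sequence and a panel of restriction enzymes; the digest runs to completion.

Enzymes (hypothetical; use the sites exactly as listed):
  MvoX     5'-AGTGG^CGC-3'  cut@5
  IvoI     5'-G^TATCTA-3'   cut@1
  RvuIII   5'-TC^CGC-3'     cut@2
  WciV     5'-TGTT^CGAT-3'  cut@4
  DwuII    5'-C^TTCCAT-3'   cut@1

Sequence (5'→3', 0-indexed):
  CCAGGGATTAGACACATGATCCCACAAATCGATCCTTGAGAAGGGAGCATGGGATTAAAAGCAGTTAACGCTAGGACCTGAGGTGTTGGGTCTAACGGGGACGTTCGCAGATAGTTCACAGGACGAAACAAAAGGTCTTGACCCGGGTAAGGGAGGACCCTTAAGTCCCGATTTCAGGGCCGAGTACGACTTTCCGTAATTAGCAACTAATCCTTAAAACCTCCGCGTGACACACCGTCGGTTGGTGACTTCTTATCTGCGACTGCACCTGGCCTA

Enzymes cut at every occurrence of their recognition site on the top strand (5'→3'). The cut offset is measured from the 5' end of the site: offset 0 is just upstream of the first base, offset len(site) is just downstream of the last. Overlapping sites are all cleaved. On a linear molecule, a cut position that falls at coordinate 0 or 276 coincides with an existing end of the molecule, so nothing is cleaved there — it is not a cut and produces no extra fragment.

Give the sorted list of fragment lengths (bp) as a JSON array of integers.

[53,223]

Site scan:
  MvoX (AGTGGCGC, off=5): no sites
  IvoI (GTATCTA, off=1): no sites
  RvuIII TCCGC/2: at [221] ⇒ [223]
  WciV (TGTTCGAT, off=4): no sites
  DwuII (CTTCCAT, off=1): no sites

All cut coordinates (distinct, sorted): [223]

Fragment lengths:
  [0,223): 223 bp
  [223,276): 53 bp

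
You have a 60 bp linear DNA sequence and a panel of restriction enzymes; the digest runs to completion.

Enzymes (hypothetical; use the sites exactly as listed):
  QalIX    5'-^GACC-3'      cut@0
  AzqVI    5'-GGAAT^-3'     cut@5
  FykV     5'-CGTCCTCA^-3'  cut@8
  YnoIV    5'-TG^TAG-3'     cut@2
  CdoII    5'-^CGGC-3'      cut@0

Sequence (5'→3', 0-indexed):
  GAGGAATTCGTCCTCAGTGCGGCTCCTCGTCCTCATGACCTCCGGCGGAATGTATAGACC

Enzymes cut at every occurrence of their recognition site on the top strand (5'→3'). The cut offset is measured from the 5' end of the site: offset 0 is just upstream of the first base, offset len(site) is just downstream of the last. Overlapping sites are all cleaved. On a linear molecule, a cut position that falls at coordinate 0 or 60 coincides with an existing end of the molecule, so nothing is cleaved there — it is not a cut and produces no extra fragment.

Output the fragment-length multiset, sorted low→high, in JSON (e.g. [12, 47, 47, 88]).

Scan for sites:
  QalIX (GACC, off=0): starts [36, 56] → cuts [36, 56]
  AzqVI (GGAAT, off=5): starts [2, 46] → cuts [7, 51]
  FykV (CGTCCTCA, off=8): starts [8, 27] → cuts [16, 35]
  YnoIV (TGTAG, off=2): no sites
  CdoII (CGGC, off=0): starts [19, 42] → cuts [19, 42]

All cut coordinates (distinct, sorted): [7, 16, 19, 35, 36, 42, 51, 56]

Fragments:
  [0,7): 7 bp
  [7,16): 9 bp
  [16,19): 3 bp
  [19,35): 16 bp
  [35,36): 1 bp
  [36,42): 6 bp
  [42,51): 9 bp
  [51,56): 5 bp
  [56,60): 4 bp

[1,3,4,5,6,7,9,9,16]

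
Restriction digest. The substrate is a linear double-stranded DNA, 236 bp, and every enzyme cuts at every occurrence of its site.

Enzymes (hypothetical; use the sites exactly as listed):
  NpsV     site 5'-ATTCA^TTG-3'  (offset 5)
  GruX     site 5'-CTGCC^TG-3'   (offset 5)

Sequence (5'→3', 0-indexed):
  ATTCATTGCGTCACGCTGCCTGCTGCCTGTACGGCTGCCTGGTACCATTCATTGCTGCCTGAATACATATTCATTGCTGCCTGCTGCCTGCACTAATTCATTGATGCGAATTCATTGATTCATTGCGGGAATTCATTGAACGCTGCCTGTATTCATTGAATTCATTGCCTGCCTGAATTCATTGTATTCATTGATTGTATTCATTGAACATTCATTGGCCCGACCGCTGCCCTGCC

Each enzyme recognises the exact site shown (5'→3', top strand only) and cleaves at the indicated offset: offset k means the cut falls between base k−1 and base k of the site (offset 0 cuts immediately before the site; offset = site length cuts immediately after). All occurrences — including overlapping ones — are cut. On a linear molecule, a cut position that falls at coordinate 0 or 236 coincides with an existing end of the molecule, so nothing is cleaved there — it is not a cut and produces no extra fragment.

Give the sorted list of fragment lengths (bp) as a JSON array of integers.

Per-enzyme occurrences:
  NpsV (ATTCATTG, off=5): starts [0, 46, 68, 95, 109, 117, 130, 150, 159, 176, 185, 198, 209] → cuts [5, 51, 73, 100, 114, 122, 135, 155, 164, 181, 190, 203, 214]
  GruX (CTGCCTG, off=5): starts [15, 22, 34, 54, 76, 83, 142, 168] → cuts [20, 27, 39, 59, 81, 88, 147, 173]

All cut coordinates (distinct, sorted): [5, 20, 27, 39, 51, 59, 73, 81, 88, 100, 114, 122, 135, 147, 155, 164, 173, 181, 190, 203, 214]

Fragments:
  [0,5): 5 bp
  [5,20): 15 bp
  [20,27): 7 bp
  [27,39): 12 bp
  [39,51): 12 bp
  [51,59): 8 bp
  [59,73): 14 bp
  [73,81): 8 bp
  [81,88): 7 bp
  [88,100): 12 bp
  [100,114): 14 bp
  [114,122): 8 bp
  [122,135): 13 bp
  [135,147): 12 bp
  [147,155): 8 bp
  [155,164): 9 bp
  [164,173): 9 bp
  [173,181): 8 bp
  [181,190): 9 bp
  [190,203): 13 bp
  [203,214): 11 bp
  [214,236): 22 bp

[5,7,7,8,8,8,8,8,9,9,9,11,12,12,12,12,13,13,14,14,15,22]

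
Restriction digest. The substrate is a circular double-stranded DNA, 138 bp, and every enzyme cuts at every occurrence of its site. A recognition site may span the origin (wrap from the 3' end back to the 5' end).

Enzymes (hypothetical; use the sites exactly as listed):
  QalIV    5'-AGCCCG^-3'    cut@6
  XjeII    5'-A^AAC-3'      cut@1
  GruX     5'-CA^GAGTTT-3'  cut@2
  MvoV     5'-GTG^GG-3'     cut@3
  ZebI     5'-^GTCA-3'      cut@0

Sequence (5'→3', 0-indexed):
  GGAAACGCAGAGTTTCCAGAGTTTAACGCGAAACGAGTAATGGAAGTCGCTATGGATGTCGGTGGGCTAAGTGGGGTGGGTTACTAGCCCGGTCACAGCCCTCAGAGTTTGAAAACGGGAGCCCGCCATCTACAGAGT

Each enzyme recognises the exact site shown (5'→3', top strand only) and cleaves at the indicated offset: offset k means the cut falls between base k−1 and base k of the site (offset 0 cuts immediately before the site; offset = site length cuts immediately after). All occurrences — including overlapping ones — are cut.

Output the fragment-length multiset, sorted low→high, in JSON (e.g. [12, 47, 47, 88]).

[5,6,9,9,9,12,13,13,13,16,33]

Scan for sites:
  QalIV AGCCCG/6: at [85, 119] ⇒ [91, 125]
  XjeII AAAC/1: at [2, 30, 112] ⇒ [3, 31, 113]
  GruX CAGAGTTT/2: at [7, 16, 102] ⇒ [9, 18, 104]
  MvoV GTGGG/3: at [61, 70, 75] ⇒ [64, 73, 78]
  ZebI GTCA/0: at [91] ⇒ [91]

Pooled cuts: [3, 9, 18, 31, 64, 73, 78, 91, 104, 113, 125]

Fragment lengths:
  3→9: 6 bp
  9→18: 9 bp
  18→31: 13 bp
  31→64: 33 bp
  64→73: 9 bp
  73→78: 5 bp
  78→91: 13 bp
  91→104: 13 bp
  104→113: 9 bp
  113→125: 12 bp
  125→3 (wrap): 138-125+3 = 16 bp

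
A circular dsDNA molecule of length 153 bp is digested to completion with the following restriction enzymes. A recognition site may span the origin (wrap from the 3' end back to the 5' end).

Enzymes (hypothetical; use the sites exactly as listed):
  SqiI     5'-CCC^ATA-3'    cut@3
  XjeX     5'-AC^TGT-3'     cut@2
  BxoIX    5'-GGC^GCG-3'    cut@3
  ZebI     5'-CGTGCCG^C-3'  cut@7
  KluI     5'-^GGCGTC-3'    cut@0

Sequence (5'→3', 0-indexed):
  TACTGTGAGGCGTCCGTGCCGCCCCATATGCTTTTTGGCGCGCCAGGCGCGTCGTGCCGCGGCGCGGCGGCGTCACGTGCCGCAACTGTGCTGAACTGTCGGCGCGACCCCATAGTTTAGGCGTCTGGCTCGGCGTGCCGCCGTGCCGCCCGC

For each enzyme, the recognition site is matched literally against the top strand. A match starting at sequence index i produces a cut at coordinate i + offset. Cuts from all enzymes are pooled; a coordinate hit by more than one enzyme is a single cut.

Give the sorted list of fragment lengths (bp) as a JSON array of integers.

[4,4,4,5,5,7,8,8,8,8,9,10,11,13,14,14,21]

Site scan:
  SqiI (CCCATA, off=3): starts [22, 108] → cuts [25, 111]
  XjeX (ACTGT, off=2): starts [1, 84, 94] → cuts [3, 86, 96]
  BxoIX (GGCGCG, off=3): starts [36, 45, 60, 100] → cuts [39, 48, 63, 103]
  ZebI (CGTGCCGC, off=7): starts [14, 52, 75, 133, 141] → cuts [21, 59, 82, 140, 148]
  KluI (GGCGTC, off=0): starts [8, 68, 119] → cuts [8, 68, 119]

Pooled cuts: [3, 8, 21, 25, 39, 48, 59, 63, 68, 82, 86, 96, 103, 111, 119, 140, 148]

Fragments:
  3→8: 5 bp
  8→21: 13 bp
  21→25: 4 bp
  25→39: 14 bp
  39→48: 9 bp
  48→59: 11 bp
  59→63: 4 bp
  63→68: 5 bp
  68→82: 14 bp
  82→86: 4 bp
  86→96: 10 bp
  96→103: 7 bp
  103→111: 8 bp
  111→119: 8 bp
  119→140: 21 bp
  140→148: 8 bp
  148→3 (wrap): 153-148+3 = 8 bp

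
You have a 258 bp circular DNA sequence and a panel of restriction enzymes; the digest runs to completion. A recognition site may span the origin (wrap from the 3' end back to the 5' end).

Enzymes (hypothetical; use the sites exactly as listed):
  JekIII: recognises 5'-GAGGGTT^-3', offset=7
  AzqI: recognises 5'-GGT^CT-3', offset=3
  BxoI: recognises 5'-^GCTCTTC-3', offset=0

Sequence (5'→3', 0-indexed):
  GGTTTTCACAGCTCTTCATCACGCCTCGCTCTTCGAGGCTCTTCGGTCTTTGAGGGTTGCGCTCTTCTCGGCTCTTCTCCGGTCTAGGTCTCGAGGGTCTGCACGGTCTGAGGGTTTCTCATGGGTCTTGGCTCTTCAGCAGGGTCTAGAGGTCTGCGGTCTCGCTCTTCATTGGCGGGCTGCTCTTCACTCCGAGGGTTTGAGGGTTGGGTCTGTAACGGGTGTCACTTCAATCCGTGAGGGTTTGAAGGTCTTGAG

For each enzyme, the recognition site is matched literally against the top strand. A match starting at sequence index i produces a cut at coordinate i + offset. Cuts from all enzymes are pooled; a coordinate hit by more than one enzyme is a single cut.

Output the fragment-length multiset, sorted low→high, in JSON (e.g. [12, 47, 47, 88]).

[2,3,4,4,6,6,7,7,8,8,9,9,9,10,10,10,10,10,11,13,15,17,18,19,33]

Scan for sites:
  JekIII GAGGGTT/7: at [51, 109, 193, 201, 238, 255] ⇒ [4, 58, 116, 200, 208, 245]
  AzqI GGTCT/3: at [44, 80, 86, 95, 104, 123, 142, 150, 157, 209, 249] ⇒ [47, 83, 89, 98, 107, 126, 145, 153, 160, 212, 252]
  BxoI GCTCTTC/0: at [10, 27, 37, 60, 70, 130, 163, 181] ⇒ [10, 27, 37, 60, 70, 130, 163, 181]

All cut coordinates (distinct, sorted): [4, 10, 27, 37, 47, 58, 60, 70, 83, 89, 98, 107, 116, 126, 130, 145, 153, 160, 163, 181, 200, 208, 212, 245, 252]

Fragment lengths:
  4→10: 6 bp
  10→27: 17 bp
  27→37: 10 bp
  37→47: 10 bp
  47→58: 11 bp
  58→60: 2 bp
  60→70: 10 bp
  70→83: 13 bp
  83→89: 6 bp
  89→98: 9 bp
  98→107: 9 bp
  107→116: 9 bp
  116→126: 10 bp
  126→130: 4 bp
  130→145: 15 bp
  145→153: 8 bp
  153→160: 7 bp
  160→163: 3 bp
  163→181: 18 bp
  181→200: 19 bp
  200→208: 8 bp
  208→212: 4 bp
  212→245: 33 bp
  245→252: 7 bp
  252→4 (wrap): 258-252+4 = 10 bp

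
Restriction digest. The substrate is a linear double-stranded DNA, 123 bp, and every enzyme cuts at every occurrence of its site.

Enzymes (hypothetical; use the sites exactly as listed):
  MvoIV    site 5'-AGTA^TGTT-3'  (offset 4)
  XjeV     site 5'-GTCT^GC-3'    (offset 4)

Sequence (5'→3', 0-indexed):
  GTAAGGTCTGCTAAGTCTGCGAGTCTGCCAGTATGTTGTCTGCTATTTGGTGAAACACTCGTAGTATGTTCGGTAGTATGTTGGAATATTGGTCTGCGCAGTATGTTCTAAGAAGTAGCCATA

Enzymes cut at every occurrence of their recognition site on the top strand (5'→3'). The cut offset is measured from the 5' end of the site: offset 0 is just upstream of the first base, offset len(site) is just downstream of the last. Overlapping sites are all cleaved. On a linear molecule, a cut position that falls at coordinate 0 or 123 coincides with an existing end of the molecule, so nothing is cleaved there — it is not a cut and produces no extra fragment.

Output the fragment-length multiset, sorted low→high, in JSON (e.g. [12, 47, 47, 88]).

[7,8,8,8,9,9,12,17,20,25]

Site scan:
  MvoIV (AGTATGTT, off=4): starts [29, 62, 74, 99] → cuts [33, 66, 78, 103]
  XjeV (GTCTGC, off=4): starts [5, 14, 22, 37, 91] → cuts [9, 18, 26, 41, 95]

Pooled cuts: [9, 18, 26, 33, 41, 66, 78, 95, 103]

Fragment lengths:
  [0,9): 9 bp
  [9,18): 9 bp
  [18,26): 8 bp
  [26,33): 7 bp
  [33,41): 8 bp
  [41,66): 25 bp
  [66,78): 12 bp
  [78,95): 17 bp
  [95,103): 8 bp
  [103,123): 20 bp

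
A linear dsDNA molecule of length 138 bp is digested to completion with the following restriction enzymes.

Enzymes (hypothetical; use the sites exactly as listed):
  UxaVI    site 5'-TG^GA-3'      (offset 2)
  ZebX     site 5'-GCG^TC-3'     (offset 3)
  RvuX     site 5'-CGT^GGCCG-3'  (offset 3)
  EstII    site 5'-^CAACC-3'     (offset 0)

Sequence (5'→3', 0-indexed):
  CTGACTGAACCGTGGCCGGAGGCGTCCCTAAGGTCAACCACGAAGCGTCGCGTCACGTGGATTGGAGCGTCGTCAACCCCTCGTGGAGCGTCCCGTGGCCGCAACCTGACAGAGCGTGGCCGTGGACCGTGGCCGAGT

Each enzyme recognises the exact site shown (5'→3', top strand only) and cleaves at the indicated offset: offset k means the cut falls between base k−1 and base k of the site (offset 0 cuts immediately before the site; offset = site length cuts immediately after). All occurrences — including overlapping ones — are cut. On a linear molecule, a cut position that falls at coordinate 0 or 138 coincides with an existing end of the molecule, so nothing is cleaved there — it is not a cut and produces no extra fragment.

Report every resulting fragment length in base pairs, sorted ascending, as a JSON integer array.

Scan for sites:
  UxaVI TGGA/2: at [57, 62, 83, 122] ⇒ [59, 64, 85, 124]
  ZebX GCGTC/3: at [21, 44, 49, 66, 87] ⇒ [24, 47, 52, 69, 90]
  RvuX CGTGGCCG/3: at [10, 93, 114, 127] ⇒ [13, 96, 117, 130]
  EstII CAACC/0: at [34, 73, 101] ⇒ [34, 73, 101]

Pooled cuts: [13, 24, 34, 47, 52, 59, 64, 69, 73, 85, 90, 96, 101, 117, 124, 130]

Fragments:
  [0,13): 13 bp
  [13,24): 11 bp
  [24,34): 10 bp
  [34,47): 13 bp
  [47,52): 5 bp
  [52,59): 7 bp
  [59,64): 5 bp
  [64,69): 5 bp
  [69,73): 4 bp
  [73,85): 12 bp
  [85,90): 5 bp
  [90,96): 6 bp
  [96,101): 5 bp
  [101,117): 16 bp
  [117,124): 7 bp
  [124,130): 6 bp
  [130,138): 8 bp

[4,5,5,5,5,5,6,6,7,7,8,10,11,12,13,13,16]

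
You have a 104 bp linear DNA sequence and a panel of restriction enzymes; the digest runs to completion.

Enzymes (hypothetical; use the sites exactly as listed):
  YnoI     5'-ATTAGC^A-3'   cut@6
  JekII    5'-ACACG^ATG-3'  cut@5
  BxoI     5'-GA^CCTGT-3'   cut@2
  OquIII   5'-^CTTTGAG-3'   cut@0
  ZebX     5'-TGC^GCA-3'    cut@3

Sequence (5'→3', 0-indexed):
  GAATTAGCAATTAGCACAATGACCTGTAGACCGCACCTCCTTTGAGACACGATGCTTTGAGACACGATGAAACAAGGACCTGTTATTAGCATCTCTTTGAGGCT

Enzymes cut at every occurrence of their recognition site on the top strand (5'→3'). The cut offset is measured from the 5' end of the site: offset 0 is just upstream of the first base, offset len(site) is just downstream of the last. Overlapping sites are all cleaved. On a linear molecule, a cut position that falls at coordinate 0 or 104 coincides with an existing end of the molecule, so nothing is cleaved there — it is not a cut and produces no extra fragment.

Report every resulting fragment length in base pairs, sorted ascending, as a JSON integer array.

[3,4,7,7,8,10,12,12,12,12,17]

Site scan:
  YnoI (ATTAGCA, off=6): starts [2, 9, 84] → cuts [8, 15, 90]
  JekII (ACACGATG, off=5): starts [46, 61] → cuts [51, 66]
  BxoI (GACCTGT, off=2): starts [20, 76] → cuts [22, 78]
  OquIII (CTTTGAG, off=0): starts [39, 54, 94] → cuts [39, 54, 94]
  ZebX (TGCGCA, off=3): no sites

Pooled cuts: [8, 15, 22, 39, 51, 54, 66, 78, 90, 94]

Fragment lengths:
  [0,8): 8 bp
  [8,15): 7 bp
  [15,22): 7 bp
  [22,39): 17 bp
  [39,51): 12 bp
  [51,54): 3 bp
  [54,66): 12 bp
  [66,78): 12 bp
  [78,90): 12 bp
  [90,94): 4 bp
  [94,104): 10 bp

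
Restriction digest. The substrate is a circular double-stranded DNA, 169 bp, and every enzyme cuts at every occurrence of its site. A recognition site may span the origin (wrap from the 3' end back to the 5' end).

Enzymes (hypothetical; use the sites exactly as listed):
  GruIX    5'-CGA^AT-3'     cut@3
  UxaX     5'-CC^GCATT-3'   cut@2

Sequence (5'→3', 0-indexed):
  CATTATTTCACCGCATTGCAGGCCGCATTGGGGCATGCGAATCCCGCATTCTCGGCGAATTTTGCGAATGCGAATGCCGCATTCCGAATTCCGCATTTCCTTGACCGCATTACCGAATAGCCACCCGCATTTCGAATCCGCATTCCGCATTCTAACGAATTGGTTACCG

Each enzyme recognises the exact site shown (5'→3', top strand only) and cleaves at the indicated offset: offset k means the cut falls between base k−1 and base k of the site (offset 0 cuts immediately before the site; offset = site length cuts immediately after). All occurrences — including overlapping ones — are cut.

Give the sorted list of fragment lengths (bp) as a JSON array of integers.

Site scan:
  GruIX CGAAT/3: at [37, 55, 64, 70, 84, 113, 132, 155] ⇒ [40, 58, 67, 73, 87, 116, 135, 158]
  UxaX CCGCATT/2: at [10, 22, 43, 76, 90, 104, 124, 137, 144, 166] ⇒ [12, 24, 45, 78, 92, 106, 126, 139, 146, 168]

All cut coordinates (distinct, sorted): [12, 24, 40, 45, 58, 67, 73, 78, 87, 92, 106, 116, 126, 135, 139, 146, 158, 168]

Fragments:
  12→24: 12 bp
  24→40: 16 bp
  40→45: 5 bp
  45→58: 13 bp
  58→67: 9 bp
  67→73: 6 bp
  73→78: 5 bp
  78→87: 9 bp
  87→92: 5 bp
  92→106: 14 bp
  106→116: 10 bp
  116→126: 10 bp
  126→135: 9 bp
  135→139: 4 bp
  139→146: 7 bp
  146→158: 12 bp
  158→168: 10 bp
  168→12 (wrap): 169-168+12 = 13 bp

[4,5,5,5,6,7,9,9,9,10,10,10,12,12,13,13,14,16]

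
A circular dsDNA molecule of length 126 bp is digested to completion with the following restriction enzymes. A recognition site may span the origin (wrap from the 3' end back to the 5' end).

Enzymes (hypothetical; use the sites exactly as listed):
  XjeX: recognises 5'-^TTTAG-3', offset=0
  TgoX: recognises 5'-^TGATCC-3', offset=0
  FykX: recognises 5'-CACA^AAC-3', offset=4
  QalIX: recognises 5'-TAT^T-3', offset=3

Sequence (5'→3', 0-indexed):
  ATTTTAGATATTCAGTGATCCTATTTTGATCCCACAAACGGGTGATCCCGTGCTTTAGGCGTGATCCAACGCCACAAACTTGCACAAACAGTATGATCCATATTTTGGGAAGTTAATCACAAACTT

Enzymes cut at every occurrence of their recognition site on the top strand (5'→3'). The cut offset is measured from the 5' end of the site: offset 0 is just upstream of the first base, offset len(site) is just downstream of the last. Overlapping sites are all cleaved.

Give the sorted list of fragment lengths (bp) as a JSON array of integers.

[2,4,6,7,7,8,9,9,10,10,10,11,15,18]

Scan for sites:
  XjeX (TTTAG, off=0): starts [2, 53] → cuts [2, 53]
  TgoX (TGATCC, off=0): starts [15, 26, 42, 61, 93] → cuts [15, 26, 42, 61, 93]
  FykX (CACAAAC, off=4): starts [32, 72, 82, 117] → cuts [36, 76, 86, 121]
  QalIX (TATT, off=3): starts [8, 21, 100, 125] → cuts [2, 11, 24, 103]

Pooled cuts: [2, 11, 15, 24, 26, 36, 42, 53, 61, 76, 86, 93, 103, 121]

Fragment lengths:
  2→11: 9 bp
  11→15: 4 bp
  15→24: 9 bp
  24→26: 2 bp
  26→36: 10 bp
  36→42: 6 bp
  42→53: 11 bp
  53→61: 8 bp
  61→76: 15 bp
  76→86: 10 bp
  86→93: 7 bp
  93→103: 10 bp
  103→121: 18 bp
  121→2 (wrap): 126-121+2 = 7 bp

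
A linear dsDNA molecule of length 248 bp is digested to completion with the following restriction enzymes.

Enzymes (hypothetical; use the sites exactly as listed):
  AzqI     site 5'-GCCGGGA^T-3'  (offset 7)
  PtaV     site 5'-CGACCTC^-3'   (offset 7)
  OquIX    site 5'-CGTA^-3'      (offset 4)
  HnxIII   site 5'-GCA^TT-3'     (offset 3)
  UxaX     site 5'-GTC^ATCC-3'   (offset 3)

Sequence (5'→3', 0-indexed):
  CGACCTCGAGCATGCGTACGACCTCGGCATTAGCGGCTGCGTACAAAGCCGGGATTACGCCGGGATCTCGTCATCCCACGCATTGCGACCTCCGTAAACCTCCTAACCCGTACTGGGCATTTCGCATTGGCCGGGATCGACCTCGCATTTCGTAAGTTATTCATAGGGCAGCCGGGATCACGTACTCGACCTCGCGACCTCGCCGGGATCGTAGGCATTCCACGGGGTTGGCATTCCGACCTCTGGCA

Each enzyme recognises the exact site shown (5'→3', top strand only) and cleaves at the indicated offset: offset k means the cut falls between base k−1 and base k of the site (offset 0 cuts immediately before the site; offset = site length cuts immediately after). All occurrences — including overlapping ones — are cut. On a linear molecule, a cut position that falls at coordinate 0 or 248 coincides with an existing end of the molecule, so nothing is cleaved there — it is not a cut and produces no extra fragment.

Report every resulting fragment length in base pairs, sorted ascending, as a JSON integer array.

[3,4,4,4,5,5,7,7,7,7,7,7,7,7,8,8,9,10,10,10,10,11,11,11,14,16,16,23]

Scan for sites:
  AzqI GCCGGGAT/7: at [47, 58, 129, 170, 201] ⇒ [54, 65, 136, 177, 208]
  PtaV CGACCTC/7: at [0, 18, 85, 137, 186, 194, 236] ⇒ [7, 25, 92, 144, 193, 201, 243]
  OquIX CGTA/4: at [14, 39, 92, 108, 150, 180, 209] ⇒ [18, 43, 96, 112, 154, 184, 213]
  HnxIII GCATT/3: at [26, 79, 116, 123, 144, 214, 230] ⇒ [29, 82, 119, 126, 147, 217, 233]
  UxaX GTCATCC/3: at [69] ⇒ [72]

All cut coordinates (distinct, sorted): [7, 18, 25, 29, 43, 54, 65, 72, 82, 92, 96, 112, 119, 126, 136, 144, 147, 154, 177, 184, 193, 201, 208, 213, 217, 233, 243]

Fragment lengths:
  [0,7): 7 bp
  [7,18): 11 bp
  [18,25): 7 bp
  [25,29): 4 bp
  [29,43): 14 bp
  [43,54): 11 bp
  [54,65): 11 bp
  [65,72): 7 bp
  [72,82): 10 bp
  [82,92): 10 bp
  [92,96): 4 bp
  [96,112): 16 bp
  [112,119): 7 bp
  [119,126): 7 bp
  [126,136): 10 bp
  [136,144): 8 bp
  [144,147): 3 bp
  [147,154): 7 bp
  [154,177): 23 bp
  [177,184): 7 bp
  [184,193): 9 bp
  [193,201): 8 bp
  [201,208): 7 bp
  [208,213): 5 bp
  [213,217): 4 bp
  [217,233): 16 bp
  [233,243): 10 bp
  [243,248): 5 bp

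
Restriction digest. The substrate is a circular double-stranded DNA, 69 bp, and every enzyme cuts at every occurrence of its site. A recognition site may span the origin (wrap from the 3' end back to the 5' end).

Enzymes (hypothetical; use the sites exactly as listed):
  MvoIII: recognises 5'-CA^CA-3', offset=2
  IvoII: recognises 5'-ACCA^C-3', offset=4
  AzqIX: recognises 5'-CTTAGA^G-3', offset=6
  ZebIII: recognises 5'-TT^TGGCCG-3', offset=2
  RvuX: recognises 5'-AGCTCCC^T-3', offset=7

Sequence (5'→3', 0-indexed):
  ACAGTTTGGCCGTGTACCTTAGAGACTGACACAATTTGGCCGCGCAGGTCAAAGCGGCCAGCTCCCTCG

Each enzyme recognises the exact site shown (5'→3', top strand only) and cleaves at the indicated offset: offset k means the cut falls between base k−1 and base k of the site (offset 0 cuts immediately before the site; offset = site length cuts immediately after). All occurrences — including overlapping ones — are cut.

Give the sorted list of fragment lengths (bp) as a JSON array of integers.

Per-enzyme occurrences:
  MvoIII (CACA, off=2): starts [29] → cuts [31]
  IvoII (ACCAC, off=4): no sites
  AzqIX (CTTAGAG, off=6): starts [17] → cuts [23]
  ZebIII (TTTGGCCG, off=2): starts [4, 34] → cuts [6, 36]
  RvuX (AGCTCCCT, off=7): starts [59] → cuts [66]

Pooled cuts: [6, 23, 31, 36, 66]

Fragments:
  6→23: 17 bp
  23→31: 8 bp
  31→36: 5 bp
  36→66: 30 bp
  66→6 (wrap): 69-66+6 = 9 bp

[5,8,9,17,30]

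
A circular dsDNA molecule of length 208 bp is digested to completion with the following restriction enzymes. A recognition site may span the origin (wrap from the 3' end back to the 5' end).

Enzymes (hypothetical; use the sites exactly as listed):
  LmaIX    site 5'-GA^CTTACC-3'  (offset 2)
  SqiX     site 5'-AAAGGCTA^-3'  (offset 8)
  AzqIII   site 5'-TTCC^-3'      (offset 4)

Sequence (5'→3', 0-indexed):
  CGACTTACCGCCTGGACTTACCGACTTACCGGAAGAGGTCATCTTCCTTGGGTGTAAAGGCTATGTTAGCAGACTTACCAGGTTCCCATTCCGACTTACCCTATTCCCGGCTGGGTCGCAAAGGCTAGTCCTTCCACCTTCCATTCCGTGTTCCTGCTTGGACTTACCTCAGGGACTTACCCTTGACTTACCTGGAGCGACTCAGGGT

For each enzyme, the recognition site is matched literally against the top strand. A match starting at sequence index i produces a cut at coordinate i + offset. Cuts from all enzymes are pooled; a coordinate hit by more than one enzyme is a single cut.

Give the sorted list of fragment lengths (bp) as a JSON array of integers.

Site scan:
  LmaIX GACTTACC/2: at [1, 14, 22, 71, 92, 160, 173, 184] ⇒ [3, 16, 24, 73, 94, 162, 175, 186]
  SqiX AAAGGCTA/8: at [55, 119] ⇒ [63, 127]
  AzqIII TTCC/4: at [43, 82, 88, 103, 131, 138, 143, 150] ⇒ [47, 86, 92, 107, 135, 142, 147, 154]

Pooled cuts: [3, 16, 24, 47, 63, 73, 86, 92, 94, 107, 127, 135, 142, 147, 154, 162, 175, 186]

Fragment lengths:
  3→16: 13 bp
  16→24: 8 bp
  24→47: 23 bp
  47→63: 16 bp
  63→73: 10 bp
  73→86: 13 bp
  86→92: 6 bp
  92→94: 2 bp
  94→107: 13 bp
  107→127: 20 bp
  127→135: 8 bp
  135→142: 7 bp
  142→147: 5 bp
  147→154: 7 bp
  154→162: 8 bp
  162→175: 13 bp
  175→186: 11 bp
  186→3 (wrap): 208-186+3 = 25 bp

[2,5,6,7,7,8,8,8,10,11,13,13,13,13,16,20,23,25]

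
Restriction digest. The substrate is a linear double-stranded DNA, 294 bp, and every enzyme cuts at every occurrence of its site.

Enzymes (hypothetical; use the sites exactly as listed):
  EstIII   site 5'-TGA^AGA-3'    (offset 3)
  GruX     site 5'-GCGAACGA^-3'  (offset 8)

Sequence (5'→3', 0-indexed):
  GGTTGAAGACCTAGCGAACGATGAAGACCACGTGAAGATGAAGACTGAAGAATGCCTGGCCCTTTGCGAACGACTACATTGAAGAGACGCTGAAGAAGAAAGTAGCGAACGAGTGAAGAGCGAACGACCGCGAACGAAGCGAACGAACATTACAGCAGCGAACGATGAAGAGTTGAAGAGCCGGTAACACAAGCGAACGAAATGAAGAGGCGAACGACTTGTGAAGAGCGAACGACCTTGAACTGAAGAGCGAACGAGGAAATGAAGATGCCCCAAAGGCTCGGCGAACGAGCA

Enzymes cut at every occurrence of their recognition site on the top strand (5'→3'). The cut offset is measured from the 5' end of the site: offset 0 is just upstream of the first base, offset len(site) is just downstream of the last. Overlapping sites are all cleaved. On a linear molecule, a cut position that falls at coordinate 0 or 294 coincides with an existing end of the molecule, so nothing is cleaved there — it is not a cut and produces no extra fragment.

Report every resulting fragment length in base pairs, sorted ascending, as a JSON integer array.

[3,3,3,4,5,6,6,7,7,8,8,9,9,10,11,11,11,11,11,11,12,15,19,19,24,25,26]

Per-enzyme occurrences:
  EstIII TGAAGA/3: at [3, 21, 32, 38, 45, 79, 90, 113, 165, 173, 202, 221, 243, 262] ⇒ [6, 24, 35, 41, 48, 82, 93, 116, 168, 176, 205, 224, 246, 265]
  GruX GCGAACGA/8: at [13, 65, 104, 119, 129, 138, 157, 192, 209, 227, 249, 283] ⇒ [21, 73, 112, 127, 137, 146, 165, 200, 217, 235, 257, 291]

Pooled cuts: [6, 21, 24, 35, 41, 48, 73, 82, 93, 112, 116, 127, 137, 146, 165, 168, 176, 200, 205, 217, 224, 235, 246, 257, 265, 291]

Fragment lengths:
  [0,6): 6 bp
  [6,21): 15 bp
  [21,24): 3 bp
  [24,35): 11 bp
  [35,41): 6 bp
  [41,48): 7 bp
  [48,73): 25 bp
  [73,82): 9 bp
  [82,93): 11 bp
  [93,112): 19 bp
  [112,116): 4 bp
  [116,127): 11 bp
  [127,137): 10 bp
  [137,146): 9 bp
  [146,165): 19 bp
  [165,168): 3 bp
  [168,176): 8 bp
  [176,200): 24 bp
  [200,205): 5 bp
  [205,217): 12 bp
  [217,224): 7 bp
  [224,235): 11 bp
  [235,246): 11 bp
  [246,257): 11 bp
  [257,265): 8 bp
  [265,291): 26 bp
  [291,294): 3 bp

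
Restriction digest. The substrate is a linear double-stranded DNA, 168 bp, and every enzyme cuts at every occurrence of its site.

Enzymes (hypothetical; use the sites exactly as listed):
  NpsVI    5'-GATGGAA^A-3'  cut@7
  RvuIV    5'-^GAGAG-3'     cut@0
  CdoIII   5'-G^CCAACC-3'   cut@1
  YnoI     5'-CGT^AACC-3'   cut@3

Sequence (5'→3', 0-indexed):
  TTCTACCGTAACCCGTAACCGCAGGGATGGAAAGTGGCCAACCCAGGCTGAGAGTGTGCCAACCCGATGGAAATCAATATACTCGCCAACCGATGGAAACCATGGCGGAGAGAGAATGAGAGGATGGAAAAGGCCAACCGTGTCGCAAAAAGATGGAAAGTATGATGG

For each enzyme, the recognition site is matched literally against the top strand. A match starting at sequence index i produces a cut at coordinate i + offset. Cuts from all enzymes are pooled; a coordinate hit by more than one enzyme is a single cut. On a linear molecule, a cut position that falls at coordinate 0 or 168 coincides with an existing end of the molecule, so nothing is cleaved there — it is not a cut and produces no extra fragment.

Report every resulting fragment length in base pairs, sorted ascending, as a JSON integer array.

Scan for sites:
  NpsVI GATGGAAA/7: at [25, 65, 91, 122, 151] ⇒ [32, 72, 98, 129, 158]
  RvuIV GAGAG/0: at [49, 107, 109, 117] ⇒ [49, 107, 109, 117]
  CdoIII GCCAACC/1: at [36, 57, 84, 132] ⇒ [37, 58, 85, 133]
  YnoI CGTAACC/3: at [6, 13] ⇒ [9, 16]

All cut coordinates (distinct, sorted): [9, 16, 32, 37, 49, 58, 72, 85, 98, 107, 109, 117, 129, 133, 158]

Fragments:
  [0,9): 9 bp
  [9,16): 7 bp
  [16,32): 16 bp
  [32,37): 5 bp
  [37,49): 12 bp
  [49,58): 9 bp
  [58,72): 14 bp
  [72,85): 13 bp
  [85,98): 13 bp
  [98,107): 9 bp
  [107,109): 2 bp
  [109,117): 8 bp
  [117,129): 12 bp
  [129,133): 4 bp
  [133,158): 25 bp
  [158,168): 10 bp

[2,4,5,7,8,9,9,9,10,12,12,13,13,14,16,25]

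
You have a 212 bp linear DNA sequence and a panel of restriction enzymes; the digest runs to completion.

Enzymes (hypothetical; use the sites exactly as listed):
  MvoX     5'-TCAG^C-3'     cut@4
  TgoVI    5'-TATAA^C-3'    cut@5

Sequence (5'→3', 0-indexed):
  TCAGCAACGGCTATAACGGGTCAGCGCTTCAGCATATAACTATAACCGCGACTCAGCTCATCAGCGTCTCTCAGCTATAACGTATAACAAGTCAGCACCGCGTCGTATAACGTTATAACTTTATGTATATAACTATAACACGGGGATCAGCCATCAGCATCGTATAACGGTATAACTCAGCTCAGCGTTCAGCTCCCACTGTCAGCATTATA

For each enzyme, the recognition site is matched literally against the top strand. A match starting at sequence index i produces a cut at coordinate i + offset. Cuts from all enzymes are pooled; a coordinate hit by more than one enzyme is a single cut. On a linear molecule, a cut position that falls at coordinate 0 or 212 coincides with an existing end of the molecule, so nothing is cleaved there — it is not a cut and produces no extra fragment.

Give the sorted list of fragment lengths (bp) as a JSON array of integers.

[4,5,5,6,6,6,7,7,7,7,7,8,8,8,8,8,8,10,10,11,12,12,13,14,15]

Scan for sites:
  MvoX (TCAGC, off=4): starts [0, 20, 28, 52, 60, 70, 91, 146, 153, 176, 181, 188, 201] → cuts [4, 24, 32, 56, 64, 74, 95, 150, 157, 180, 185, 192, 205]
  TgoVI (TATAAC, off=5): starts [11, 34, 40, 75, 82, 105, 113, 127, 133, 162, 170] → cuts [16, 39, 45, 80, 87, 110, 118, 132, 138, 167, 175]

Pooled cuts: [4, 16, 24, 32, 39, 45, 56, 64, 74, 80, 87, 95, 110, 118, 132, 138, 150, 157, 167, 175, 180, 185, 192, 205]

Fragments:
  [0,4): 4 bp
  [4,16): 12 bp
  [16,24): 8 bp
  [24,32): 8 bp
  [32,39): 7 bp
  [39,45): 6 bp
  [45,56): 11 bp
  [56,64): 8 bp
  [64,74): 10 bp
  [74,80): 6 bp
  [80,87): 7 bp
  [87,95): 8 bp
  [95,110): 15 bp
  [110,118): 8 bp
  [118,132): 14 bp
  [132,138): 6 bp
  [138,150): 12 bp
  [150,157): 7 bp
  [157,167): 10 bp
  [167,175): 8 bp
  [175,180): 5 bp
  [180,185): 5 bp
  [185,192): 7 bp
  [192,205): 13 bp
  [205,212): 7 bp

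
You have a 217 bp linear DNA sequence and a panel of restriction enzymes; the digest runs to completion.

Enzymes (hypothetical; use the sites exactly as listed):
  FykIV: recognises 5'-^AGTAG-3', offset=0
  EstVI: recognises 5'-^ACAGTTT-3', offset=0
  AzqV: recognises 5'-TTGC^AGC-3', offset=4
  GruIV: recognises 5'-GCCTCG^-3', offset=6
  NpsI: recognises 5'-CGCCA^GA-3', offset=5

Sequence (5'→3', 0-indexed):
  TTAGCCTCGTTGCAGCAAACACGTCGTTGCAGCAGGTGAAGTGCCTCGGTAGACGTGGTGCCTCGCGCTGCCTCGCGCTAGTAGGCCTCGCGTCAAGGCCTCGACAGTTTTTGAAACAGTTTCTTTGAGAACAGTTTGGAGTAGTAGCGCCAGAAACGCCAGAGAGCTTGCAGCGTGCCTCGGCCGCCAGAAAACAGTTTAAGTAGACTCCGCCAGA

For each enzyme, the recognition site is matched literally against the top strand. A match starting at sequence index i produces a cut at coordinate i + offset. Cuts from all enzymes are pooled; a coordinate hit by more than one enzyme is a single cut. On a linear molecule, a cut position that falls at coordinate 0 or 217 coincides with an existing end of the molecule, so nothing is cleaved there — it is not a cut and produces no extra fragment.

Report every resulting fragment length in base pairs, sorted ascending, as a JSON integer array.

[2,3,4,4,4,7,8,9,9,9,10,10,10,11,11,12,13,14,15,17,17,18]

Scan for sites:
  FykIV (AGTAG, off=0): starts [79, 139, 142, 201] → cuts [79, 139, 142, 201]
  EstVI (ACAGTTT, off=0): starts [103, 115, 130, 193] → cuts [103, 115, 130, 193]
  AzqV (TTGCAGC, off=4): starts [9, 26, 167] → cuts [13, 30, 171]
  GruIV (GCCTCG, off=6): starts [3, 42, 59, 69, 84, 97, 176] → cuts [9, 48, 65, 75, 90, 103, 182]
  NpsI (CGCCAGA, off=5): starts [147, 156, 184, 210] → cuts [152, 161, 189, 215]

All cut coordinates (distinct, sorted): [9, 13, 30, 48, 65, 75, 79, 90, 103, 115, 130, 139, 142, 152, 161, 171, 182, 189, 193, 201, 215]

Fragments:
  [0,9): 9 bp
  [9,13): 4 bp
  [13,30): 17 bp
  [30,48): 18 bp
  [48,65): 17 bp
  [65,75): 10 bp
  [75,79): 4 bp
  [79,90): 11 bp
  [90,103): 13 bp
  [103,115): 12 bp
  [115,130): 15 bp
  [130,139): 9 bp
  [139,142): 3 bp
  [142,152): 10 bp
  [152,161): 9 bp
  [161,171): 10 bp
  [171,182): 11 bp
  [182,189): 7 bp
  [189,193): 4 bp
  [193,201): 8 bp
  [201,215): 14 bp
  [215,217): 2 bp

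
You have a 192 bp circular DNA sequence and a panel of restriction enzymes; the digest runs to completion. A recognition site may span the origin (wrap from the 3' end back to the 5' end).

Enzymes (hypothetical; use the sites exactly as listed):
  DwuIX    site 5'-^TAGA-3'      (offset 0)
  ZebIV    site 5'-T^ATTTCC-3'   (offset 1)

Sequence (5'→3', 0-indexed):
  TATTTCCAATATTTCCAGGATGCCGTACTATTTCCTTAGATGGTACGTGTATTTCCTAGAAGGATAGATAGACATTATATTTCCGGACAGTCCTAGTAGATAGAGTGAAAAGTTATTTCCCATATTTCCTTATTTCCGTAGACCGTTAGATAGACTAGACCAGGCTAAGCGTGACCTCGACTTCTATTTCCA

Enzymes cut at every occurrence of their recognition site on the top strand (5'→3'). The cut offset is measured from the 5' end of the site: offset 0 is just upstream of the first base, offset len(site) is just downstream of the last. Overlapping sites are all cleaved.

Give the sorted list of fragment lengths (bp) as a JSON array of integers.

[4,4,4,5,6,7,7,8,8,8,8,9,9,10,14,14,18,19,30]

Site scan:
  DwuIX TAGA/0: at [36, 56, 64, 68, 96, 100, 138, 146, 150, 155] ⇒ [36, 56, 64, 68, 96, 100, 138, 146, 150, 155]
  ZebIV TATTTCC/1: at [0, 9, 28, 49, 77, 113, 122, 130, 184] ⇒ [1, 10, 29, 50, 78, 114, 123, 131, 185]

Pooled cuts: [1, 10, 29, 36, 50, 56, 64, 68, 78, 96, 100, 114, 123, 131, 138, 146, 150, 155, 185]

Fragment lengths:
  1→10: 9 bp
  10→29: 19 bp
  29→36: 7 bp
  36→50: 14 bp
  50→56: 6 bp
  56→64: 8 bp
  64→68: 4 bp
  68→78: 10 bp
  78→96: 18 bp
  96→100: 4 bp
  100→114: 14 bp
  114→123: 9 bp
  123→131: 8 bp
  131→138: 7 bp
  138→146: 8 bp
  146→150: 4 bp
  150→155: 5 bp
  155→185: 30 bp
  185→1 (wrap): 192-185+1 = 8 bp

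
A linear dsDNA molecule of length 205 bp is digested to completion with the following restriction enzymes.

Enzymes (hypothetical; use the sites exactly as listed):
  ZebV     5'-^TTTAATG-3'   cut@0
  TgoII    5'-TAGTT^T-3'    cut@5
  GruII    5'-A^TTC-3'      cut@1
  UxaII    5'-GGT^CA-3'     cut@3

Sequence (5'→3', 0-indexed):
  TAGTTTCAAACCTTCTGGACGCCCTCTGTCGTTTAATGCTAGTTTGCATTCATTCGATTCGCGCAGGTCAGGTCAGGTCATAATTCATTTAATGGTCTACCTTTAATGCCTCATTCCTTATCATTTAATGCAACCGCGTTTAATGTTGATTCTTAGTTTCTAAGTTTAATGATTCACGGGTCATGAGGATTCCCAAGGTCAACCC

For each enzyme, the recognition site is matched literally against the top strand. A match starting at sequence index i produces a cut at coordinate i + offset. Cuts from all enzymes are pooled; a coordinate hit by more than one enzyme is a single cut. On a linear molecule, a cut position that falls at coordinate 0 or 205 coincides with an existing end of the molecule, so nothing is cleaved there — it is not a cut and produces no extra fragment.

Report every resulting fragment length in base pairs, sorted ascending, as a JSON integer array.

Per-enzyme occurrences:
  ZebV TTTAATG/0: at [31, 87, 101, 123, 138, 164] ⇒ [31, 87, 101, 123, 138, 164]
  TgoII TAGTTT/5: at [0, 39, 153] ⇒ [5, 44, 158]
  GruII ATTC/1: at [47, 51, 56, 82, 112, 148, 171, 188] ⇒ [48, 52, 57, 83, 113, 149, 172, 189]
  UxaII GGTCA/3: at [65, 70, 75, 178, 196] ⇒ [68, 73, 78, 181, 199]

Pooled cuts: [5, 31, 44, 48, 52, 57, 68, 73, 78, 83, 87, 101, 113, 123, 138, 149, 158, 164, 172, 181, 189, 199]

Fragment lengths:
  [0,5): 5 bp
  [5,31): 26 bp
  [31,44): 13 bp
  [44,48): 4 bp
  [48,52): 4 bp
  [52,57): 5 bp
  [57,68): 11 bp
  [68,73): 5 bp
  [73,78): 5 bp
  [78,83): 5 bp
  [83,87): 4 bp
  [87,101): 14 bp
  [101,113): 12 bp
  [113,123): 10 bp
  [123,138): 15 bp
  [138,149): 11 bp
  [149,158): 9 bp
  [158,164): 6 bp
  [164,172): 8 bp
  [172,181): 9 bp
  [181,189): 8 bp
  [189,199): 10 bp
  [199,205): 6 bp

[4,4,4,5,5,5,5,5,6,6,8,8,9,9,10,10,11,11,12,13,14,15,26]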